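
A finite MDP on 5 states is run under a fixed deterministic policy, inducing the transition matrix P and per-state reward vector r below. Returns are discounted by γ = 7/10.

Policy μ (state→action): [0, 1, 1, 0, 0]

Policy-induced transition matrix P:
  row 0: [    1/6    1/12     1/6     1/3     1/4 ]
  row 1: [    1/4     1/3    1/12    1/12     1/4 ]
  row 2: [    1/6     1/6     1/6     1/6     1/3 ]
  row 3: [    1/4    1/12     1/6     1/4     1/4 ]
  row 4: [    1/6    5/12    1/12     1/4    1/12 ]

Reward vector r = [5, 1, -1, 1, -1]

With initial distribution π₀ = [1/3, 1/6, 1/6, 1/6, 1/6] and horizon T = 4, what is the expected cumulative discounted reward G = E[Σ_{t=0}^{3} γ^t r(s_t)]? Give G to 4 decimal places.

G = 3.3071

t=0: π = [0.3333, 0.1667, 0.1667, 0.1667, 0.1667], E[r] = 1.6667, γ^t·E[r] = 1.666667, running G = 1.666667
t=1: π = [0.1944, 0.1944, 0.1389, 0.2361, 0.2361], E[r] = 1.0278, γ^t·E[r] = 0.719444, running G = 2.386111
t=2: π = [0.2025, 0.2222, 0.1308, 0.2222, 0.2222], E[r] = 1.1042, γ^t·E[r] = 0.541042, running G = 2.927153
t=3: π = [0.2037, 0.2239, 0.1296, 0.2189, 0.2239], E[r] = 1.1078, γ^t·E[r] = 0.379986, running G = 3.307139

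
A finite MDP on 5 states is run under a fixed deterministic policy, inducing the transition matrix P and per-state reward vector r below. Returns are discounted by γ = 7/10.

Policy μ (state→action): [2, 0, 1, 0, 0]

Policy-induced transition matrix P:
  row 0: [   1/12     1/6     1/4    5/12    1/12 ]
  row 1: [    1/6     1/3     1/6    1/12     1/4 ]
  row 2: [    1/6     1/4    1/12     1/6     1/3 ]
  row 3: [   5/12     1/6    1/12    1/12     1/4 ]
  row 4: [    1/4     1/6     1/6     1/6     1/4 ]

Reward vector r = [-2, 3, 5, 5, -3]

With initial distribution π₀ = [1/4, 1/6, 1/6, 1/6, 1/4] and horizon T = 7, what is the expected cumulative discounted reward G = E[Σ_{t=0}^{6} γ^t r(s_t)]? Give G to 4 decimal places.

t=0: π = [0.2500, 0.1667, 0.1667, 0.1667, 0.2500], E[r] = 0.9167, γ^t·E[r] = 0.916667, running G = 0.916667
t=1: π = [0.2083, 0.2083, 0.1597, 0.2014, 0.2222], E[r] = 1.3472, γ^t·E[r] = 0.943056, running G = 1.859722
t=2: π = [0.2182, 0.2147, 0.1539, 0.1846, 0.2286], E[r] = 1.2147, γ^t·E[r] = 0.595203, running G = 2.454925
t=3: π = [0.2137, 0.2153, 0.1566, 0.1879, 0.2265], E[r] = 1.2619, γ^t·E[r] = 0.432836, running G = 2.887760
t=4: π = [0.2147, 0.2156, 0.1558, 0.1865, 0.2274], E[r] = 1.2463, γ^t·E[r] = 0.299233, running G = 3.186994
t=5: π = [0.2143, 0.2156, 0.1560, 0.1868, 0.2272], E[r] = 1.2508, γ^t·E[r] = 0.210230, running G = 3.397224
t=6: π = [0.2144, 0.2156, 0.1560, 0.1867, 0.2273], E[r] = 1.2494, γ^t·E[r] = 0.146996, running G = 3.544220

G = 3.5442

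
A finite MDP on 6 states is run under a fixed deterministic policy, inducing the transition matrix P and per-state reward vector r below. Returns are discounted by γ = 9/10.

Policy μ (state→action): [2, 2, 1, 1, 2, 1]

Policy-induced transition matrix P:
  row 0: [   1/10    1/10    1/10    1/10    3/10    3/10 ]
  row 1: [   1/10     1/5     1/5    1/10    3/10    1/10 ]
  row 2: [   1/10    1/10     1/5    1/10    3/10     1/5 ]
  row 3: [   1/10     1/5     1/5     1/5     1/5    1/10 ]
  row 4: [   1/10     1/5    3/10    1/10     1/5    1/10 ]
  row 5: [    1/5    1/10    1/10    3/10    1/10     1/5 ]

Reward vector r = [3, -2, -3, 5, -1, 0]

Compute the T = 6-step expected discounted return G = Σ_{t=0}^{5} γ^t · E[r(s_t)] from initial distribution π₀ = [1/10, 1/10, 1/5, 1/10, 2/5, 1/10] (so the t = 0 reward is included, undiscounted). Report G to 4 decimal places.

t=0: π = [0.1000, 0.1000, 0.2000, 0.1000, 0.4000, 0.1000], E[r] = -0.4000, γ^t·E[r] = -0.400000, running G = -0.400000
t=1: π = [0.1100, 0.1600, 0.2200, 0.1300, 0.2300, 0.1500], E[r] = -0.2300, γ^t·E[r] = -0.207000, running G = -0.607000
t=2: π = [0.1150, 0.1520, 0.1970, 0.1430, 0.2340, 0.1590], E[r] = -0.0690, γ^t·E[r] = -0.055890, running G = -0.662890
t=3: π = [0.1159, 0.1529, 0.1960, 0.1461, 0.2305, 0.1586], E[r] = -0.0461, γ^t·E[r] = -0.033607, running G = -0.696497
t=4: π = [0.1159, 0.1530, 0.1956, 0.1463, 0.2306, 0.1586], E[r] = -0.0441, γ^t·E[r] = -0.028927, running G = -0.725424
t=5: π = [0.1159, 0.1530, 0.1956, 0.1464, 0.2306, 0.1586], E[r] = -0.0440, γ^t·E[r] = -0.025979, running G = -0.751404

G = -0.7514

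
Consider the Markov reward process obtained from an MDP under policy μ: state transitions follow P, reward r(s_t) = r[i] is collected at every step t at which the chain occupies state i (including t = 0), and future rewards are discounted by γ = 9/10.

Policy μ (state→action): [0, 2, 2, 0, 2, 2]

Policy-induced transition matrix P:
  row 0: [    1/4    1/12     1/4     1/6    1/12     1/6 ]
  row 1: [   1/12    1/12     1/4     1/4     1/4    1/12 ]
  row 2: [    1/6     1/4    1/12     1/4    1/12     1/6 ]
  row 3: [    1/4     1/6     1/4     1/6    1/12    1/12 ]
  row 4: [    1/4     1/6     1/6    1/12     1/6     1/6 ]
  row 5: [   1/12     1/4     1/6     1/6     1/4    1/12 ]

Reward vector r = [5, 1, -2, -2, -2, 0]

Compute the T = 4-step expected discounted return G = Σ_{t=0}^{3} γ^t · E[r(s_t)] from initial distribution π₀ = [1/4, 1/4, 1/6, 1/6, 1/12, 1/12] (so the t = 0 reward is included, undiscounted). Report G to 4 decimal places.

t=0: π = [0.2500, 0.2500, 0.1667, 0.1667, 0.0833, 0.0833], E[r] = 0.6667, γ^t·E[r] = 0.666667, running G = 0.666667
t=1: π = [0.1806, 0.1458, 0.2083, 0.1944, 0.1458, 0.1250], E[r] = -0.0486, γ^t·E[r] = -0.043750, running G = 0.622917
t=2: π = [0.1875, 0.1672, 0.1927, 0.1840, 0.1406, 0.1279], E[r] = 0.0700, γ^t·E[r] = 0.056719, running G = 0.679635
t=3: π = [0.1848, 0.1638, 0.1955, 0.1849, 0.1442, 0.1267], E[r] = 0.0382, γ^t·E[r] = 0.027844, running G = 0.707479

G = 0.7075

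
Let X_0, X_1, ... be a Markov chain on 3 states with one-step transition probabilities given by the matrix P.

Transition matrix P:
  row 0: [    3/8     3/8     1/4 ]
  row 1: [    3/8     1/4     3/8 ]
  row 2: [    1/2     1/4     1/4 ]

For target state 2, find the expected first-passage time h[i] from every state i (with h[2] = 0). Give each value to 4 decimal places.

h = [3.4286, 3.0476, 0.0000]

First-step conditioning: h[2] = 0; for i ≠ 2, h[i] = 1 + Σ_k P[i][k]·h[k].
  h[0] = 1 + 3/8·h[0] + 3/8·h[1]
  h[1] = 1 + 3/8·h[0] + 1/4·h[1]
Solving the 2×2 linear system over states ≠ 2 gives exactly h = [24/7, 64/21, 0] (h[2] = 0 is the target).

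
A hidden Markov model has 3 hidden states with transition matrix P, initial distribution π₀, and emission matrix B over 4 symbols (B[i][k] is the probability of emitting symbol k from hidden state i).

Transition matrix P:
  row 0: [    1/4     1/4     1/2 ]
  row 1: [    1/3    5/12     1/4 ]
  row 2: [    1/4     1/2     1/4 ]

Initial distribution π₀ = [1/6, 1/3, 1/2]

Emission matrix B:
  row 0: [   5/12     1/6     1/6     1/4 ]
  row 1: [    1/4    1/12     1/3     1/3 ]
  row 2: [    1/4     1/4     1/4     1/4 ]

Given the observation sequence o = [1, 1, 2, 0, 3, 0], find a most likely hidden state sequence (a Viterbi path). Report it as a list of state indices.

t=0: δ = [2.778e-02, 2.778e-02, 1.250e-01]  (obs o_0=1)
t=1: δ = [5.208e-03, 5.208e-03, 7.812e-03]  ψ = [2, 2, 2]  (obs o_1=1)
t=2: δ = [3.255e-04, 1.302e-03, 6.510e-04]  ψ = [2, 2, 0]  (obs o_2=2)
t=3: δ = [1.808e-04, 1.356e-04, 8.138e-05]  ψ = [1, 1, 1]  (obs o_3=0)
t=4: δ = [1.130e-05, 1.884e-05, 2.261e-05]  ψ = [0, 1, 0]  (obs o_4=3)
t=5: δ = [2.616e-06, 2.826e-06, 1.413e-06]  ψ = [1, 2, 0]  (obs o_5=0)
backtrack: best end state = 1; path = [2, 2, 1, 0, 2, 1]

path = [2, 2, 1, 0, 2, 1]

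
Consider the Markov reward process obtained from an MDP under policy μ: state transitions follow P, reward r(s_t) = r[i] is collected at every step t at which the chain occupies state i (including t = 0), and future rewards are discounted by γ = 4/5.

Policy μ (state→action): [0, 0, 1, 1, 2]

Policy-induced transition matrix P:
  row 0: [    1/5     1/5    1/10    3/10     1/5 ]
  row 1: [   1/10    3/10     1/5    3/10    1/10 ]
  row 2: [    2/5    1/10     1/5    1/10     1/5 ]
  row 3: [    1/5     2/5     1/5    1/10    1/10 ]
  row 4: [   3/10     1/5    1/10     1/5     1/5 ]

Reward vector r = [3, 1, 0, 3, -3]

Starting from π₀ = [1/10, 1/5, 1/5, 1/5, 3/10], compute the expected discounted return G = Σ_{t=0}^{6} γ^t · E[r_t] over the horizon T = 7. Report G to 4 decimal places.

G = 3.4049

t=0: π = [0.1000, 0.2000, 0.2000, 0.2000, 0.3000], E[r] = 0.2000, γ^t·E[r] = 0.200000, running G = 0.200000
t=1: π = [0.2500, 0.2400, 0.1600, 0.1900, 0.1600], E[r] = 1.0800, γ^t·E[r] = 0.864000, running G = 1.064000
t=2: π = [0.2240, 0.2460, 0.1590, 0.2140, 0.1570], E[r] = 1.0890, γ^t·E[r] = 0.696960, running G = 1.760960
t=3: π = [0.2229, 0.2515, 0.1619, 0.2097, 0.1540], E[r] = 1.0873, γ^t·E[r] = 0.556698, running G = 2.317658
t=4: π = [0.2226, 0.2509, 0.1623, 0.2103, 0.1539], E[r] = 1.0880, γ^t·E[r] = 0.445641, running G = 2.763298
t=5: π = [0.2228, 0.2509, 0.1623, 0.2101, 0.1539], E[r] = 1.0878, γ^t·E[r] = 0.356460, running G = 3.119759
t=6: π = [0.2228, 0.2509, 0.1623, 0.2101, 0.1539], E[r] = 1.0878, γ^t·E[r] = 0.285173, running G = 3.404931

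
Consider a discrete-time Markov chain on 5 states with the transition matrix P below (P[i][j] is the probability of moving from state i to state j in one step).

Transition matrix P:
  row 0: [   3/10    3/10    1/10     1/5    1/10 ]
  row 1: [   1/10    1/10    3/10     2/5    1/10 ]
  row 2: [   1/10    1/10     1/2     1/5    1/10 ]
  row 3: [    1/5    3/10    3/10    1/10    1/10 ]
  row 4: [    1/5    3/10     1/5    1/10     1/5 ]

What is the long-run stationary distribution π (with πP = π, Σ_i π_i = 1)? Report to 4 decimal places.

π = [0.1648, 0.1967, 0.3199, 0.2075, 0.1111]

Balance equations π_j = Σ_i π_i·P[i][j]:
  π_0 = 3/10·π_0 + 1/10·π_1 + 1/10·π_2 + 1/5·π_3 + 1/5·π_4
  π_1 = 3/10·π_0 + 1/10·π_1 + 1/10·π_2 + 3/10·π_3 + 3/10·π_4
  π_2 = 1/10·π_0 + 3/10·π_1 + 1/2·π_2 + 3/10·π_3 + 1/5·π_4
  π_3 = 1/5·π_0 + 2/5·π_1 + 1/5·π_2 + 1/10·π_3 + 1/10·π_4
  normalize: π_0 + π_1 + π_2 + π_3 + π_4 = 1
Solving the linear system gives exactly π = [313/1899, 83/422, 135/422, 394/1899, 1/9].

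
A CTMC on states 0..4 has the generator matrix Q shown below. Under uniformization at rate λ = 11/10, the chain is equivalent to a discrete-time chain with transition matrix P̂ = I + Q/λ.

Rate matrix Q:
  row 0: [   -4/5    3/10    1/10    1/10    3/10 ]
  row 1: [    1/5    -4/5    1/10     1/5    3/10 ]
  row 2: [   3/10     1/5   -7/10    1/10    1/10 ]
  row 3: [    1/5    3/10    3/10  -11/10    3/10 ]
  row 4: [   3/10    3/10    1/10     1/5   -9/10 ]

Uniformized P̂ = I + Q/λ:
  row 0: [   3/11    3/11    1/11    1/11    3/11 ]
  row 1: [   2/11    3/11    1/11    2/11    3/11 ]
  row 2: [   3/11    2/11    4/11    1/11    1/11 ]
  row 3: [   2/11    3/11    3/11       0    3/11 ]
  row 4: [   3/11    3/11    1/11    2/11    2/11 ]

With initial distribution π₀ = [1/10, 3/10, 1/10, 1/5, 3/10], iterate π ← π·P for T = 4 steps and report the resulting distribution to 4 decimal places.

π = [0.2380, 0.2585, 0.1559, 0.1235, 0.2240]

t=0: π = [0.1000, 0.3000, 0.1000, 0.2000, 0.3000]
t=1: π = [0.2273, 0.2636, 0.1545, 0.1273, 0.2273]
t=2: π = [0.2372, 0.2587, 0.1562, 0.1240, 0.2240]
t=3: π = [0.2379, 0.2585, 0.1560, 0.1235, 0.2240]
t=4: π = [0.2380, 0.2585, 0.1559, 0.1235, 0.2240]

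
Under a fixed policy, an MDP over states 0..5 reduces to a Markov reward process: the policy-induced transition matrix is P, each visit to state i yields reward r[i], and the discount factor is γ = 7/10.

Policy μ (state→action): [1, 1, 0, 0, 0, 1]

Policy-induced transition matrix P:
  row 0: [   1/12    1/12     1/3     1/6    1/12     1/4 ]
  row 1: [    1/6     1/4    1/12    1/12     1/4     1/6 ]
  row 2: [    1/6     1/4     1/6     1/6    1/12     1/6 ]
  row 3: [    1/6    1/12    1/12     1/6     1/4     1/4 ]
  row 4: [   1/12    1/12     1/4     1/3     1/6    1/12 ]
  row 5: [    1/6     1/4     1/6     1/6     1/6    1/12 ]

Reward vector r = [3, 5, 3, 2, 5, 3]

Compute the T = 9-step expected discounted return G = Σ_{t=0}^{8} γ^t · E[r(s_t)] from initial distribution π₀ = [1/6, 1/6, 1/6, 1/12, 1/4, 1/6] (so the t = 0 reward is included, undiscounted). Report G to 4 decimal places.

t=0: π = [0.1667, 0.1667, 0.1667, 0.0833, 0.2500, 0.1667], E[r] = 3.7500, γ^t·E[r] = 3.750000, running G = 3.750000
t=1: π = [0.1319, 0.1667, 0.1944, 0.1944, 0.1597, 0.1528], E[r] = 3.4583, γ^t·E[r] = 2.420833, running G = 6.170833
t=2: π = [0.1424, 0.1690, 0.1719, 0.1794, 0.1696, 0.1678], E[r] = 3.4977, γ^t·E[r] = 1.713866, running G = 7.884699
t=3: π = [0.1407, 0.1681, 0.1755, 0.1808, 0.1695, 0.1654], E[r] = 3.4944, γ^t·E[r] = 1.198581, running G = 9.083280
t=4: π = [0.1408, 0.1682, 0.1752, 0.1809, 0.1694, 0.1656], E[r] = 3.4942, γ^t·E[r] = 0.838961, running G = 9.922241
t=5: π = [0.1408, 0.1681, 0.1752, 0.1809, 0.1694, 0.1656], E[r] = 3.4943, γ^t·E[r] = 0.587279, running G = 10.509520
t=6: π = [0.1408, 0.1681, 0.1752, 0.1809, 0.1694, 0.1656], E[r] = 3.4942, γ^t·E[r] = 0.411094, running G = 10.920614
t=7: π = [0.1408, 0.1681, 0.1752, 0.1809, 0.1694, 0.1656], E[r] = 3.4942, γ^t·E[r] = 0.287766, running G = 11.208380
t=8: π = [0.1408, 0.1681, 0.1752, 0.1809, 0.1694, 0.1656], E[r] = 3.4942, γ^t·E[r] = 0.201436, running G = 11.409816

G = 11.4098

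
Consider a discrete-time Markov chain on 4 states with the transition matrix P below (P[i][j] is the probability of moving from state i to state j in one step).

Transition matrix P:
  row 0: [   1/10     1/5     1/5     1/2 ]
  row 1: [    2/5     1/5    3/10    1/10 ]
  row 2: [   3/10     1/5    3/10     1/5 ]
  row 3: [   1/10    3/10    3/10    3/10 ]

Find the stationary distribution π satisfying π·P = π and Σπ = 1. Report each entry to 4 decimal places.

π = [0.2237, 0.2272, 0.2776, 0.2715]

Balance equations π_j = Σ_i π_i·P[i][j]:
  π_0 = 1/10·π_0 + 2/5·π_1 + 3/10·π_2 + 1/10·π_3
  π_1 = 1/5·π_0 + 1/5·π_1 + 1/5·π_2 + 3/10·π_3
  π_2 = 1/5·π_0 + 3/10·π_1 + 3/10·π_2 + 3/10·π_3
  normalize: π_0 + π_1 + π_2 + π_3 = 1
Solving the linear system gives exactly π = [257/1149, 87/383, 319/1149, 104/383].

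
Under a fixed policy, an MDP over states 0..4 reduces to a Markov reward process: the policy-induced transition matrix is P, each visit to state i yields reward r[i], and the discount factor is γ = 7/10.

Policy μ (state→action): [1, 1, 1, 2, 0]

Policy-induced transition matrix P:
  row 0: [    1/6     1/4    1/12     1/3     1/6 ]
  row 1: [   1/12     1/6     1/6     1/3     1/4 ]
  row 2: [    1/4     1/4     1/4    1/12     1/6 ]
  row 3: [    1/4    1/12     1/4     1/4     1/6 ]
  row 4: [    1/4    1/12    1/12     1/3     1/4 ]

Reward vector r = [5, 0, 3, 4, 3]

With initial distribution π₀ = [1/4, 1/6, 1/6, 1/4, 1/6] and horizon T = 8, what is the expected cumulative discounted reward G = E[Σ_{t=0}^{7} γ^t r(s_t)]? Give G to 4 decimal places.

t=0: π = [0.2500, 0.1667, 0.1667, 0.2500, 0.1667], E[r] = 3.2500, γ^t·E[r] = 3.250000, running G = 3.250000
t=1: π = [0.2014, 0.1667, 0.1667, 0.2708, 0.1944], E[r] = 3.1736, γ^t·E[r] = 2.221528, running G = 5.471528
t=2: π = [0.2054, 0.1586, 0.1701, 0.2691, 0.1968], E[r] = 3.2043, γ^t·E[r] = 1.570098, running G = 7.041626
t=3: π = [0.2065, 0.1591, 0.1698, 0.2684, 0.1963], E[r] = 3.2038, γ^t·E[r] = 1.098920, running G = 8.140546
t=4: π = [0.2063, 0.1593, 0.1696, 0.2685, 0.1963], E[r] = 3.2032, γ^t·E[r] = 0.769085, running G = 8.909631
t=5: π = [0.2063, 0.1593, 0.1696, 0.2686, 0.1963], E[r] = 3.2033, γ^t·E[r] = 0.538380, running G = 9.448011
t=6: π = [0.2063, 0.1593, 0.1696, 0.2685, 0.1963], E[r] = 3.2033, γ^t·E[r] = 0.376868, running G = 9.824878
t=7: π = [0.2063, 0.1593, 0.1696, 0.2685, 0.1963], E[r] = 3.2033, γ^t·E[r] = 0.263807, running G = 10.088685

G = 10.0887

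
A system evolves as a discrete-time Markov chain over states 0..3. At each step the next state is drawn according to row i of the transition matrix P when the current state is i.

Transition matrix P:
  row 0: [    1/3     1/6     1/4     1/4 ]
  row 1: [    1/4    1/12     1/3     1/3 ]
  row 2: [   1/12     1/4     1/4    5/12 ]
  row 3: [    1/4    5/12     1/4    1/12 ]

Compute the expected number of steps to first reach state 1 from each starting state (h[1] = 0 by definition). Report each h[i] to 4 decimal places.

h = [4.0000, 0.0000, 3.5238, 3.1429]

First-step conditioning: h[1] = 0; for i ≠ 1, h[i] = 1 + Σ_k P[i][k]·h[k].
  h[0] = 1 + 1/3·h[0] + 1/4·h[2] + 1/4·h[3]
  h[2] = 1 + 1/12·h[0] + 1/4·h[2] + 5/12·h[3]
  h[3] = 1 + 1/4·h[0] + 1/4·h[2] + 1/12·h[3]
Solving the 3×3 linear system over states ≠ 1 gives exactly h = [4, 0, 74/21, 22/7] (h[1] = 0 is the target).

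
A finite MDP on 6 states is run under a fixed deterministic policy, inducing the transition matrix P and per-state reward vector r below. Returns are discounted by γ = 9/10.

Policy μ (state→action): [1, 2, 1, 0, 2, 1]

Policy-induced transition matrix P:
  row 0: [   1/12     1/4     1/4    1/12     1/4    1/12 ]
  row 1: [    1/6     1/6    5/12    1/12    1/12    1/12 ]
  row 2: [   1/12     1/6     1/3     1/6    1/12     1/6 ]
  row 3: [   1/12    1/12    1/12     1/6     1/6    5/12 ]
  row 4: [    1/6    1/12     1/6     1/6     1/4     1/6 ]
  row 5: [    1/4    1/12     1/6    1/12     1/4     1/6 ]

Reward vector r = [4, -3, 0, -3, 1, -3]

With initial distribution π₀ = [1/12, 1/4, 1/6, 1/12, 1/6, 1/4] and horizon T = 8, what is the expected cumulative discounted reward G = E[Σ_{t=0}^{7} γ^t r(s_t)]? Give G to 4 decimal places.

t=0: π = [0.0833, 0.2500, 0.1667, 0.0833, 0.1667, 0.2500], E[r] = -1.2500, γ^t·E[r] = -1.250000, running G = -1.250000
t=1: π = [0.1597, 0.1319, 0.2569, 0.1181, 0.1736, 0.1597], E[r] = -0.4167, γ^t·E[r] = -0.375000, running G = -1.625000
t=2: π = [0.1354, 0.1424, 0.2459, 0.1291, 0.1753, 0.1719], E[r] = -0.6128, γ^t·E[r] = -0.496406, running G = -2.121406
t=3: π = [0.1385, 0.1383, 0.2438, 0.1292, 0.1745, 0.1758], E[r] = -0.6014, γ^t·E[r] = -0.438398, running G = -2.559805
t=4: π = [0.1387, 0.1382, 0.2426, 0.1290, 0.1756, 0.1759], E[r] = -0.5990, γ^t·E[r] = -0.392995, running G = -2.952800
t=5: π = [0.1388, 0.1382, 0.2425, 0.1289, 0.1758, 0.1758], E[r] = -0.5979, γ^t·E[r] = -0.353030, running G = -3.305830
t=6: π = [0.1388, 0.1382, 0.2424, 0.1289, 0.1758, 0.1758], E[r] = -0.5978, γ^t·E[r] = -0.317693, running G = -3.623523
t=7: π = [0.1388, 0.1382, 0.2424, 0.1289, 0.1758, 0.1758], E[r] = -0.5978, γ^t·E[r] = -0.285918, running G = -3.909440

G = -3.9094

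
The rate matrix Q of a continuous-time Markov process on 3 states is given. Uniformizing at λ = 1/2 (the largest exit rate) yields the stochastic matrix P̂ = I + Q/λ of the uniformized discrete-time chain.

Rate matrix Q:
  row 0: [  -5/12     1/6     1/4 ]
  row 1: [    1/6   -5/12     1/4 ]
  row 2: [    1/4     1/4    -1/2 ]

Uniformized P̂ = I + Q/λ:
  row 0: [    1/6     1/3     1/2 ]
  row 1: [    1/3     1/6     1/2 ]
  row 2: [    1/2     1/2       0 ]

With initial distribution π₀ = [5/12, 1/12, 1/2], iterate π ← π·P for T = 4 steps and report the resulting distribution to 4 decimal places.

t=0: π = [0.4167, 0.0833, 0.5000]
t=1: π = [0.3472, 0.4028, 0.2500]
t=2: π = [0.3171, 0.3079, 0.3750]
t=3: π = [0.3430, 0.3445, 0.3125]
t=4: π = [0.3283, 0.3280, 0.3438]

π = [0.3283, 0.3280, 0.3438]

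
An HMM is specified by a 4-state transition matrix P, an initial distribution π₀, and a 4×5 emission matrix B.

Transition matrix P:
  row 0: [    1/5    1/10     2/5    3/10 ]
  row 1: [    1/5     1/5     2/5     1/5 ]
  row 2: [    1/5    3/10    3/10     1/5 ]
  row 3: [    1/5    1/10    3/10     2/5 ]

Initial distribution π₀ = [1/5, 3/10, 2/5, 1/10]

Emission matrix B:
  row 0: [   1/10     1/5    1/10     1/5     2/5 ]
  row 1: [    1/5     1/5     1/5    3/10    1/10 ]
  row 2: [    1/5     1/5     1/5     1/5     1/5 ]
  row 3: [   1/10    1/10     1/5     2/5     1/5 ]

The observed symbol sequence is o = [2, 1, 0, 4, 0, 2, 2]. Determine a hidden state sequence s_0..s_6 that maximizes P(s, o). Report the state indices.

path = [2, 1, 2, 0, 2, 1, 2]

t=0: δ = [2.000e-02, 6.000e-02, 8.000e-02, 2.000e-02]  (obs o_0=2)
t=1: δ = [3.200e-03, 4.800e-03, 4.800e-03, 1.600e-03]  ψ = [2, 2, 1, 2]  (obs o_1=1)
t=2: δ = [9.600e-05, 2.880e-04, 3.840e-04, 9.600e-05]  ψ = [1, 2, 1, 0]  (obs o_2=0)
t=3: δ = [3.072e-05, 1.152e-05, 2.304e-05, 1.536e-05]  ψ = [2, 2, 1, 2]  (obs o_3=4)
t=4: δ = [6.144e-07, 1.382e-06, 2.458e-06, 9.216e-07]  ψ = [0, 2, 0, 0]  (obs o_4=0)
t=5: δ = [4.915e-08, 1.475e-07, 1.475e-07, 9.830e-08]  ψ = [2, 2, 2, 2]  (obs o_5=2)
t=6: δ = [2.949e-09, 8.847e-09, 1.180e-08, 7.864e-09]  ψ = [1, 2, 1, 3]  (obs o_6=2)
backtrack: best end state = 2; path = [2, 1, 2, 0, 2, 1, 2]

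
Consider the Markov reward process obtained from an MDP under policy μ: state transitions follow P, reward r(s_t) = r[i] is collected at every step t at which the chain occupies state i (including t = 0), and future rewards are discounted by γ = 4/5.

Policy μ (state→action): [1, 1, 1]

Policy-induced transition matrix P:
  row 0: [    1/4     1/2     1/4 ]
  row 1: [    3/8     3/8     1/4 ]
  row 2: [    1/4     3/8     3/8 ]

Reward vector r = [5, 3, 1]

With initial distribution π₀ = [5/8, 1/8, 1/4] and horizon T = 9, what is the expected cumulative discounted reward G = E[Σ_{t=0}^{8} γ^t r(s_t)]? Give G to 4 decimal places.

G = 13.7988

t=0: π = [0.6250, 0.1250, 0.2500], E[r] = 3.7500, γ^t·E[r] = 3.750000, running G = 3.750000
t=1: π = [0.2656, 0.4531, 0.2813], E[r] = 2.9688, γ^t·E[r] = 2.375000, running G = 6.125000
t=2: π = [0.3066, 0.4082, 0.2852], E[r] = 3.0430, γ^t·E[r] = 1.947500, running G = 8.072500
t=3: π = [0.3010, 0.4133, 0.2856], E[r] = 3.0308, γ^t·E[r] = 1.551750, running G = 9.624250
t=4: π = [0.3017, 0.4126, 0.2857], E[r] = 3.0319, γ^t·E[r] = 1.241875, running G = 10.866125
t=5: π = [0.3016, 0.4127, 0.2857], E[r] = 3.0317, γ^t·E[r] = 0.993438, running G = 11.859563
t=6: π = [0.3016, 0.4127, 0.2857], E[r] = 3.0317, γ^t·E[r] = 0.794755, running G = 12.654317
t=7: π = [0.3016, 0.4127, 0.2857], E[r] = 3.0317, γ^t·E[r] = 0.635803, running G = 13.290120
t=8: π = [0.3016, 0.4127, 0.2857], E[r] = 3.0317, γ^t·E[r] = 0.508643, running G = 13.798763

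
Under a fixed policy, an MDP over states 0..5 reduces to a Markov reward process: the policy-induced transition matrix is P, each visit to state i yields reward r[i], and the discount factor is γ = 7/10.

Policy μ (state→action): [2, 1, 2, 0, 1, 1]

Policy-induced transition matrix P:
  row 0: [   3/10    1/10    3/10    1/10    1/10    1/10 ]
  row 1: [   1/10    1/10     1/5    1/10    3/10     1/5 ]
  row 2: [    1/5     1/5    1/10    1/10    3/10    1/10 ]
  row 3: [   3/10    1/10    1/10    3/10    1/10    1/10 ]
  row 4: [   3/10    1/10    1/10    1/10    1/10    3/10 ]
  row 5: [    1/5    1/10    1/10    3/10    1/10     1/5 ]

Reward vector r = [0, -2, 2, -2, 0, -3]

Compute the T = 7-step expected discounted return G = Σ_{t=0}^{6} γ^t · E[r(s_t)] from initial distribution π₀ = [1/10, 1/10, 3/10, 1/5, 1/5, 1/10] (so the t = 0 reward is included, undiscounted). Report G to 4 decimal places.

t=0: π = [0.1000, 0.1000, 0.3000, 0.2000, 0.2000, 0.1000], E[r] = -0.3000, γ^t·E[r] = -0.300000, running G = -0.300000
t=1: π = [0.2400, 0.1300, 0.1300, 0.1600, 0.1800, 0.1600], E[r] = -0.8000, γ^t·E[r] = -0.560000, running G = -0.860000
t=2: π = [0.2450, 0.1130, 0.1610, 0.1640, 0.1520, 0.1650], E[r] = -0.7270, γ^t·E[r] = -0.356230, running G = -1.216230
t=3: π = [0.2448, 0.1161, 0.1603, 0.1658, 0.1548, 0.1582], E[r] = -0.7178, γ^t·E[r] = -0.246205, running G = -1.462435
t=4: π = [0.2449, 0.1160, 0.1606, 0.1648, 0.1553, 0.1584], E[r] = -0.7157, γ^t·E[r] = -0.171837, running G = -1.634273
t=5: π = [0.2449, 0.1161, 0.1606, 0.1646, 0.1553, 0.1585], E[r] = -0.7157, γ^t·E[r] = -0.120289, running G = -1.754561
t=6: π = [0.2449, 0.1161, 0.1606, 0.1646, 0.1553, 0.1585], E[r] = -0.7158, γ^t·E[r] = -0.084208, running G = -1.838770

G = -1.8388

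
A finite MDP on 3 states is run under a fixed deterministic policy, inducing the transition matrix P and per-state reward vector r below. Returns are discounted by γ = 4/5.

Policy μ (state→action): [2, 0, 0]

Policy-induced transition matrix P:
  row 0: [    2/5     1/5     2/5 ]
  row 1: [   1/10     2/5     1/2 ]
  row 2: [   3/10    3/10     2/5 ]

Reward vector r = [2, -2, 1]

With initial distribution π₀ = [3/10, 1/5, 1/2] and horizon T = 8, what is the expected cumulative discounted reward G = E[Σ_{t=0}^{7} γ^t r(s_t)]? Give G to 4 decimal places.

G = 1.8860

t=0: π = [0.3000, 0.2000, 0.5000], E[r] = 0.7000, γ^t·E[r] = 0.700000, running G = 0.700000
t=1: π = [0.2900, 0.2900, 0.4200], E[r] = 0.4200, γ^t·E[r] = 0.336000, running G = 1.036000
t=2: π = [0.2710, 0.3000, 0.4290], E[r] = 0.3710, γ^t·E[r] = 0.237440, running G = 1.273440
t=3: π = [0.2671, 0.3029, 0.4300], E[r] = 0.3584, γ^t·E[r] = 0.183501, running G = 1.456941
t=4: π = [0.2661, 0.3036, 0.4303], E[r] = 0.3554, γ^t·E[r] = 0.145568, running G = 1.602509
t=5: π = [0.2659, 0.3037, 0.4304], E[r] = 0.3547, γ^t·E[r] = 0.116216, running G = 1.718724
t=6: π = [0.2658, 0.3038, 0.4304], E[r] = 0.3545, γ^t·E[r] = 0.092926, running G = 1.811651
t=7: π = [0.2658, 0.3038, 0.4304], E[r] = 0.3544, γ^t·E[r] = 0.074332, running G = 1.885983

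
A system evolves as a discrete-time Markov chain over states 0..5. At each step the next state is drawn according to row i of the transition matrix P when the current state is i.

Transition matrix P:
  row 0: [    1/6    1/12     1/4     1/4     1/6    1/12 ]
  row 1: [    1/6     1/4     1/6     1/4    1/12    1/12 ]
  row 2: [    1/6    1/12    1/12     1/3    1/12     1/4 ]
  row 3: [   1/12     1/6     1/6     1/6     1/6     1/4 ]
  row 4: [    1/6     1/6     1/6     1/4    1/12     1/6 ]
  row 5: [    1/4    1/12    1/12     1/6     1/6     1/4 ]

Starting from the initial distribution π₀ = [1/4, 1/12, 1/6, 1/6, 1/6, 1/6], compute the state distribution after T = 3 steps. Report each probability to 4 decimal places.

t=0: π = [0.2500, 0.0833, 0.1667, 0.1667, 0.1667, 0.1667]
t=1: π = [0.1667, 0.1250, 0.1597, 0.2361, 0.1319, 0.1806]
t=2: π = [0.1620, 0.1348, 0.1522, 0.2286, 0.1319, 0.1904]
t=3: π = [0.1635, 0.1359, 0.1516, 0.2278, 0.1318, 0.1895]

π = [0.1635, 0.1359, 0.1516, 0.2278, 0.1318, 0.1895]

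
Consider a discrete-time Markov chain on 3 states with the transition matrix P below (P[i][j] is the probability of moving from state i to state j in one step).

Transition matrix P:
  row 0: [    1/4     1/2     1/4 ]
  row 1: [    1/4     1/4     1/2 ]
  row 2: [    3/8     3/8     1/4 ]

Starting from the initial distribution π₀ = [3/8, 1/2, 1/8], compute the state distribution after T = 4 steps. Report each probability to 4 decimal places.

t=0: π = [0.3750, 0.5000, 0.1250]
t=1: π = [0.2656, 0.3594, 0.3750]
t=2: π = [0.2969, 0.3633, 0.3398]
t=3: π = [0.2925, 0.3667, 0.3408]
t=4: π = [0.2926, 0.3657, 0.3417]

π = [0.2926, 0.3657, 0.3417]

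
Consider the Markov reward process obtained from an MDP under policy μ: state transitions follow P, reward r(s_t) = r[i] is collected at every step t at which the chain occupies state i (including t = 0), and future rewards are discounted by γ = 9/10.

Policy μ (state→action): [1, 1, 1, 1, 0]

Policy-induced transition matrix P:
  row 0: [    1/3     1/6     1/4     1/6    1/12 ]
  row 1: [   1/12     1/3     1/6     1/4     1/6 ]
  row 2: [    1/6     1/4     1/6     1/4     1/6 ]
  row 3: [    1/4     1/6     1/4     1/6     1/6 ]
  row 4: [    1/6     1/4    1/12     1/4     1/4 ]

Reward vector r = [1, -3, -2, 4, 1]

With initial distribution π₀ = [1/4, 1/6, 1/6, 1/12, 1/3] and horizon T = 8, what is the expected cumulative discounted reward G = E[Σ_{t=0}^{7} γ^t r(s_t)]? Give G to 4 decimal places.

t=0: π = [0.2500, 0.1667, 0.1667, 0.0833, 0.3333], E[r] = 0.0833, γ^t·E[r] = 0.083333, running G = 0.083333
t=1: π = [0.2014, 0.2361, 0.1667, 0.2222, 0.1736], E[r] = 0.2222, γ^t·E[r] = 0.200000, running G = 0.283333
t=2: π = [0.1991, 0.2344, 0.1875, 0.2147, 0.1644], E[r] = 0.1441, γ^t·E[r] = 0.116719, running G = 0.400052
t=3: π = [0.1982, 0.2351, 0.1875, 0.2155, 0.1638], E[r] = 0.1440, γ^t·E[r] = 0.104977, running G = 0.505029
t=4: π = [0.1981, 0.2351, 0.1875, 0.2155, 0.1638], E[r] = 0.1436, γ^t·E[r] = 0.094242, running G = 0.599270
t=5: π = [0.1980, 0.2351, 0.1875, 0.2155, 0.1638], E[r] = 0.1436, γ^t·E[r] = 0.084822, running G = 0.684092
t=6: π = [0.1980, 0.2351, 0.1875, 0.2155, 0.1638], E[r] = 0.1436, γ^t·E[r] = 0.076340, running G = 0.760432
t=7: π = [0.1980, 0.2351, 0.1875, 0.2155, 0.1638], E[r] = 0.1436, γ^t·E[r] = 0.068706, running G = 0.829138

G = 0.8291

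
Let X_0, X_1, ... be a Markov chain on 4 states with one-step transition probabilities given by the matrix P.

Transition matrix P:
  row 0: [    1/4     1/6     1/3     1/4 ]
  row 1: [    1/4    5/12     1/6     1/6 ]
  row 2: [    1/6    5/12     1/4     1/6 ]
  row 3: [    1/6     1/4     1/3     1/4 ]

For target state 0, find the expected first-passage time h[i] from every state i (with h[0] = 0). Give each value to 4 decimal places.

First-step conditioning: h[0] = 0; for i ≠ 0, h[i] = 1 + Σ_k P[i][k]·h[k].
  h[1] = 1 + 5/12·h[1] + 1/6·h[2] + 1/6·h[3]
  h[2] = 1 + 5/12·h[1] + 1/4·h[2] + 1/6·h[3]
  h[3] = 1 + 1/4·h[1] + 1/3·h[2] + 1/4·h[3]
Solving the 3×3 linear system over states ≠ 0 gives exactly h = [0, 484/105, 176/35, 536/105] (h[0] = 0 is the target).

h = [0.0000, 4.6095, 5.0286, 5.1048]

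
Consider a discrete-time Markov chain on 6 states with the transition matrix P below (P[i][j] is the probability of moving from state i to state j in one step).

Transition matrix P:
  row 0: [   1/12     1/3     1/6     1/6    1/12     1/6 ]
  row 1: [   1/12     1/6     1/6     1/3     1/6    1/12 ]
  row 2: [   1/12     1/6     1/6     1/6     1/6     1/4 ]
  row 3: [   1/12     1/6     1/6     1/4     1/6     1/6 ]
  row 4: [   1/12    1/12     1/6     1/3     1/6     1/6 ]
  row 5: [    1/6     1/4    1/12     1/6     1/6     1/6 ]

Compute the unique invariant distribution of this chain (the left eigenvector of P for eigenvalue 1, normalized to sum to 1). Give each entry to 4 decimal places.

Balance equations π_j = Σ_i π_i·P[i][j]:
  π_0 = 1/12·π_0 + 1/12·π_1 + 1/12·π_2 + 1/12·π_3 + 1/12·π_4 + 1/6·π_5
  π_1 = 1/3·π_0 + 1/6·π_1 + 1/6·π_2 + 1/6·π_3 + 1/12·π_4 + 1/4·π_5
  π_2 = 1/6·π_0 + 1/6·π_1 + 1/6·π_2 + 1/6·π_3 + 1/6·π_4 + 1/12·π_5
  π_3 = 1/6·π_0 + 1/3·π_1 + 1/6·π_2 + 1/4·π_3 + 1/3·π_4 + 1/6·π_5
  π_4 = 1/12·π_0 + 1/6·π_1 + 1/6·π_2 + 1/6·π_3 + 1/6·π_4 + 1/6·π_5
  normalize: π_0 + π_1 + π_2 + π_3 + π_4 + π_5 = 1
Solving the linear system gives exactly π = [2042/21049, 15433/84196, 12881/84196, 10271/42098, 3338/21049, 3455/21049].

π = [0.0970, 0.1833, 0.1530, 0.2440, 0.1586, 0.1641]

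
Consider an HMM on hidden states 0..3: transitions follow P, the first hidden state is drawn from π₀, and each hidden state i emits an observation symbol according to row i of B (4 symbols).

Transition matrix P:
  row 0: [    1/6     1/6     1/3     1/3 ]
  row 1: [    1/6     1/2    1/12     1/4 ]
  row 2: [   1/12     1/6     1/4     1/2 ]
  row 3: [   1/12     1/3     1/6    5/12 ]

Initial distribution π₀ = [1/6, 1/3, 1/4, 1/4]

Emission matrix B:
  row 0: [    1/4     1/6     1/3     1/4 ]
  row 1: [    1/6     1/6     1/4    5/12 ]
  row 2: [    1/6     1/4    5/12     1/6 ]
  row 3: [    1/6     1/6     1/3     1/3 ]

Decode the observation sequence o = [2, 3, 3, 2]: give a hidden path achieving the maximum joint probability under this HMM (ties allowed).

t=0: δ = [5.556e-02, 8.333e-02, 1.042e-01, 8.333e-02]  (obs o_0=2)
t=1: δ = [3.472e-03, 1.736e-02, 4.340e-03, 1.736e-02]  ψ = [1, 1, 2, 2]  (obs o_1=3)
t=2: δ = [7.234e-04, 3.617e-03, 4.823e-04, 2.411e-03]  ψ = [1, 1, 3, 3]  (obs o_2=3)
t=3: δ = [2.009e-04, 4.521e-04, 1.674e-04, 3.349e-04]  ψ = [1, 1, 3, 3]  (obs o_3=2)
backtrack: best end state = 1; path = [1, 1, 1, 1]

path = [1, 1, 1, 1]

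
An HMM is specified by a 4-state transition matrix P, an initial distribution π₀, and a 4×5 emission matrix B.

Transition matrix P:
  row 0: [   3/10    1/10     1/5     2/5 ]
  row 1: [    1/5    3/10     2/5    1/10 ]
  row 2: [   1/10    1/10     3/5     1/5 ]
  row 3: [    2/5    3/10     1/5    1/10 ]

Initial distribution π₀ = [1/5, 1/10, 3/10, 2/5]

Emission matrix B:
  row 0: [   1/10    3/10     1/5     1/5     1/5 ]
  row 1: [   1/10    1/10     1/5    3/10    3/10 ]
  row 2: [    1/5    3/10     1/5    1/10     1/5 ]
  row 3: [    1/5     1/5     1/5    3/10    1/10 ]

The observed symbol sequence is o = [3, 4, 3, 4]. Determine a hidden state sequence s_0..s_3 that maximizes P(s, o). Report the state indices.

path = [3, 0, 3, 1]

t=0: δ = [4.000e-02, 3.000e-02, 3.000e-02, 1.200e-01]  (obs o_0=3)
t=1: δ = [9.600e-03, 1.080e-02, 4.800e-03, 1.600e-03]  ψ = [3, 3, 3, 0]  (obs o_1=4)
t=2: δ = [5.760e-04, 9.720e-04, 4.320e-04, 1.152e-03]  ψ = [0, 1, 1, 0]  (obs o_2=3)
t=3: δ = [9.216e-05, 1.037e-04, 7.776e-05, 2.304e-05]  ψ = [3, 3, 1, 0]  (obs o_3=4)
backtrack: best end state = 1; path = [3, 0, 3, 1]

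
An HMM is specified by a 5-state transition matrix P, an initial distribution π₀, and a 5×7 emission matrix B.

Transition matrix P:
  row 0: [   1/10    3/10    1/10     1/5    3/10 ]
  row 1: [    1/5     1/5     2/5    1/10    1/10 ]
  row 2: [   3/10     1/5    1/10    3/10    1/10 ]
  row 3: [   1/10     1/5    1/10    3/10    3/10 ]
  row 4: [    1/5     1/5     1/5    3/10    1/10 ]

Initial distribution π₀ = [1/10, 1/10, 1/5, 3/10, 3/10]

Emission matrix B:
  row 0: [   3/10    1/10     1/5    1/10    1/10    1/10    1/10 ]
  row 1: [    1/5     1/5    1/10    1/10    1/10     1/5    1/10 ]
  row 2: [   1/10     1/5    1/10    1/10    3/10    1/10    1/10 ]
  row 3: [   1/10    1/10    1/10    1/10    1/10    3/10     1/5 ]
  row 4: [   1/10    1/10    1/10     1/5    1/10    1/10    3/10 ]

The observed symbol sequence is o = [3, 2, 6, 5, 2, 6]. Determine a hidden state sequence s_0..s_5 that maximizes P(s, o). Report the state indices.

t=0: δ = [1.000e-02, 1.000e-02, 2.000e-02, 3.000e-02, 6.000e-02]  (obs o_0=3)
t=1: δ = [2.400e-03, 1.200e-03, 1.200e-03, 1.800e-03, 9.000e-04]  ψ = [4, 4, 4, 4, 3]  (obs o_1=2)
t=2: δ = [3.600e-05, 7.200e-05, 4.800e-05, 1.080e-04, 2.160e-04]  ψ = [2, 0, 1, 3, 0]  (obs o_2=6)
t=3: δ = [4.320e-06, 8.640e-06, 4.320e-06, 1.944e-05, 3.240e-06]  ψ = [4, 4, 4, 4, 3]  (obs o_3=5)
t=4: δ = [3.888e-07, 3.888e-07, 3.456e-07, 5.832e-07, 5.832e-07]  ψ = [3, 3, 1, 3, 3]  (obs o_4=2)
t=5: δ = [1.166e-08, 1.166e-08, 1.555e-08, 3.499e-08, 5.249e-08]  ψ = [4, 0, 1, 3, 3]  (obs o_5=6)
backtrack: best end state = 4; path = [4, 0, 4, 3, 3, 4]

path = [4, 0, 4, 3, 3, 4]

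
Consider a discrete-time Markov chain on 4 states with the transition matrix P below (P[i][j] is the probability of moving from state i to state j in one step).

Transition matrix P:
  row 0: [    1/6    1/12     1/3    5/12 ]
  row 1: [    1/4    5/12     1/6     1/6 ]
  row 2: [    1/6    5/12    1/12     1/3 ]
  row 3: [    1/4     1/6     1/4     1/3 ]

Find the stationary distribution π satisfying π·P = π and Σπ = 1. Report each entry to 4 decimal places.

Balance equations π_j = Σ_i π_i·P[i][j]:
  π_0 = 1/6·π_0 + 1/4·π_1 + 1/6·π_2 + 1/4·π_3
  π_1 = 1/12·π_0 + 5/12·π_1 + 5/12·π_2 + 1/6·π_3
  π_2 = 1/3·π_0 + 1/6·π_1 + 1/12·π_2 + 1/4·π_3
  normalize: π_0 + π_1 + π_2 + π_3 = 1
Solving the linear system gives exactly π = [362/1687, 453/1687, 355/1687, 517/1687].

π = [0.2146, 0.2685, 0.2104, 0.3065]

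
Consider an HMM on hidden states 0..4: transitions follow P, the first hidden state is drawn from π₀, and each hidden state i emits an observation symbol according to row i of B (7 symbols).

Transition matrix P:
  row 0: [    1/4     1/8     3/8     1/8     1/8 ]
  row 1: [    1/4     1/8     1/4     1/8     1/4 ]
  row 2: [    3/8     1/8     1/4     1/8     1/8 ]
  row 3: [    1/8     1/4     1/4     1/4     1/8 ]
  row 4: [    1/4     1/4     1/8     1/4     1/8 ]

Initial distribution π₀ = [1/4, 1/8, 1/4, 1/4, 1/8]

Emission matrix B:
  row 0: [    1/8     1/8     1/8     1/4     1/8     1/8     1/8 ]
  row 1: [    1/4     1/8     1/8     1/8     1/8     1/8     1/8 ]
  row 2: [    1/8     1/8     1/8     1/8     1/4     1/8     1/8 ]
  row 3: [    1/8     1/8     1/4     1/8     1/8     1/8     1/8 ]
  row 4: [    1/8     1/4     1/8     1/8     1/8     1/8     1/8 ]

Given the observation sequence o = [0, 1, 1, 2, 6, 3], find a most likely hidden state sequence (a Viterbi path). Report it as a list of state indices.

path = [2, 0, 2, 0, 2, 0]

t=0: δ = [3.125e-02, 3.125e-02, 3.125e-02, 3.125e-02, 1.562e-02]  (obs o_0=0)
t=1: δ = [1.465e-03, 9.766e-04, 1.465e-03, 9.766e-04, 1.953e-03]  ψ = [2, 3, 0, 3, 1]  (obs o_1=1)
t=2: δ = [6.866e-05, 6.104e-05, 6.866e-05, 6.104e-05, 6.104e-05]  ψ = [2, 4, 0, 4, 1]  (obs o_2=1)
t=3: δ = [3.219e-06, 1.907e-06, 3.219e-06, 3.815e-06, 1.907e-06]  ψ = [2, 3, 0, 3, 1]  (obs o_3=2)
t=4: δ = [1.509e-07, 1.192e-07, 1.509e-07, 1.192e-07, 5.960e-08]  ψ = [2, 3, 0, 3, 1]  (obs o_4=6)
t=5: δ = [1.414e-08, 3.725e-09, 7.072e-09, 3.725e-09, 3.725e-09]  ψ = [2, 3, 0, 3, 1]  (obs o_5=3)
backtrack: best end state = 0; path = [2, 0, 2, 0, 2, 0]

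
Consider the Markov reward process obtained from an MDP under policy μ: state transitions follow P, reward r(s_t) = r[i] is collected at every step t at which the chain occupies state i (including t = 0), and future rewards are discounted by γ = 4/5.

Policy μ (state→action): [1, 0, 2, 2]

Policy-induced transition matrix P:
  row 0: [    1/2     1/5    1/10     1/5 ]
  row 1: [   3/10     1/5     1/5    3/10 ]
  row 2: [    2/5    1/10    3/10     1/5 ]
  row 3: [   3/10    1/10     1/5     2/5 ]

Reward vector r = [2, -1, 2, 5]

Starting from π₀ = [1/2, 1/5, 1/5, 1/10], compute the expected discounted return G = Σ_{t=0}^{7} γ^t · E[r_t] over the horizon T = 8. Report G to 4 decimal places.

t=0: π = [0.5000, 0.2000, 0.2000, 0.1000], E[r] = 1.7000, γ^t·E[r] = 1.700000, running G = 1.700000
t=1: π = [0.4200, 0.1700, 0.1700, 0.2400], E[r] = 2.2100, γ^t·E[r] = 1.768000, running G = 3.468000
t=2: π = [0.4010, 0.1590, 0.1750, 0.2650], E[r] = 2.3180, γ^t·E[r] = 1.483520, running G = 4.951520
t=3: π = [0.3977, 0.1560, 0.1774, 0.2689], E[r] = 2.3387, γ^t·E[r] = 1.197414, running G = 6.148934
t=4: π = [0.3973, 0.1554, 0.1780, 0.2694], E[r] = 2.3420, γ^t·E[r] = 0.959295, running G = 7.108230
t=5: π = [0.3973, 0.1553, 0.1781, 0.2694], E[r] = 2.3424, γ^t·E[r] = 0.767572, running G = 7.875802
t=6: π = [0.3973, 0.1553, 0.1781, 0.2694], E[r] = 2.3425, γ^t·E[r] = 0.614065, running G = 8.489867
t=7: π = [0.3973, 0.1553, 0.1781, 0.2694], E[r] = 2.3425, γ^t·E[r] = 0.491251, running G = 8.981118

G = 8.9811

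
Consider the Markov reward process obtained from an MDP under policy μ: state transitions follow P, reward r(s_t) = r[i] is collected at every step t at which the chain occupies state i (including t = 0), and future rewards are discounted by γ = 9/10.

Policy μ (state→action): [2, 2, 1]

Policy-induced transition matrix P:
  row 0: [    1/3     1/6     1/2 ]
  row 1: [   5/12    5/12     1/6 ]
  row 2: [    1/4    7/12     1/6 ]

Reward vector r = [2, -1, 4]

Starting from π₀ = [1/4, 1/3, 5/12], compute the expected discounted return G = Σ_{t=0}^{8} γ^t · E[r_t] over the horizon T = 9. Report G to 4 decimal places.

t=0: π = [0.2500, 0.3333, 0.4167], E[r] = 1.8333, γ^t·E[r] = 1.833333, running G = 1.833333
t=1: π = [0.3264, 0.4236, 0.2500], E[r] = 1.2292, γ^t·E[r] = 1.106250, running G = 2.939583
t=2: π = [0.3478, 0.3767, 0.2755], E[r] = 1.4207, γ^t·E[r] = 1.150781, running G = 4.090365
t=3: π = [0.3418, 0.3756, 0.2826], E[r] = 1.4383, γ^t·E[r] = 1.048535, running G = 5.138900
t=4: π = [0.3411, 0.3783, 0.2806], E[r] = 1.4262, γ^t·E[r] = 0.935737, running G = 6.074637
t=5: π = [0.3415, 0.3782, 0.2804], E[r] = 1.4262, γ^t·E[r] = 0.842182, running G = 6.916819
t=6: π = [0.3415, 0.3780, 0.2805], E[r] = 1.4269, γ^t·E[r] = 0.758320, running G = 7.675139
t=7: π = [0.3415, 0.3780, 0.2805], E[r] = 1.4269, γ^t·E[r] = 0.682460, running G = 8.357599
t=8: π = [0.3415, 0.3781, 0.2805], E[r] = 1.4268, γ^t·E[r] = 0.614200, running G = 8.971799

G = 8.9718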